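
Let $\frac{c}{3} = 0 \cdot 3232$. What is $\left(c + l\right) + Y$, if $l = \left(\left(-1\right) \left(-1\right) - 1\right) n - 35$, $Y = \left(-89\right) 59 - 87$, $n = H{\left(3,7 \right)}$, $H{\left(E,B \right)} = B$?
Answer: $-5373$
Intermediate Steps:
$n = 7$
$Y = -5338$ ($Y = -5251 - 87 = -5338$)
$c = 0$ ($c = 3 \cdot 0 \cdot 3232 = 3 \cdot 0 = 0$)
$l = -35$ ($l = \left(\left(-1\right) \left(-1\right) - 1\right) 7 - 35 = \left(1 - 1\right) 7 - 35 = 0 \cdot 7 - 35 = 0 - 35 = -35$)
$\left(c + l\right) + Y = \left(0 - 35\right) - 5338 = -35 - 5338 = -5373$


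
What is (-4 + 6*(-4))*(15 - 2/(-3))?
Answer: -1316/3 ≈ -438.67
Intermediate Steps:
(-4 + 6*(-4))*(15 - 2/(-3)) = (-4 - 24)*(15 - 2*(-⅓)) = -28*(15 + ⅔) = -28*47/3 = -1316/3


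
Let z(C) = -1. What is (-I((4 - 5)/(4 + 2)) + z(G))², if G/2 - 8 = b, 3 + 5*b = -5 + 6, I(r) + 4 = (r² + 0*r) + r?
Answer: 12769/1296 ≈ 9.8526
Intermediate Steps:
I(r) = -4 + r + r² (I(r) = -4 + ((r² + 0*r) + r) = -4 + ((r² + 0) + r) = -4 + (r² + r) = -4 + (r + r²) = -4 + r + r²)
b = -⅖ (b = -⅗ + (-5 + 6)/5 = -⅗ + (⅕)*1 = -⅗ + ⅕ = -⅖ ≈ -0.40000)
G = 76/5 (G = 16 + 2*(-⅖) = 16 - ⅘ = 76/5 ≈ 15.200)
(-I((4 - 5)/(4 + 2)) + z(G))² = (-(-4 + (4 - 5)/(4 + 2) + ((4 - 5)/(4 + 2))²) - 1)² = (-(-4 - 1/6 + (-1/6)²) - 1)² = (-(-4 - 1*⅙ + (-1*⅙)²) - 1)² = (-(-4 - ⅙ + (-⅙)²) - 1)² = (-(-4 - ⅙ + 1/36) - 1)² = (-1*(-149/36) - 1)² = (149/36 - 1)² = (113/36)² = 12769/1296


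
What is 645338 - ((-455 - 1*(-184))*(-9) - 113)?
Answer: 643012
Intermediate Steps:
645338 - ((-455 - 1*(-184))*(-9) - 113) = 645338 - ((-455 + 184)*(-9) - 113) = 645338 - (-271*(-9) - 113) = 645338 - (2439 - 113) = 645338 - 1*2326 = 645338 - 2326 = 643012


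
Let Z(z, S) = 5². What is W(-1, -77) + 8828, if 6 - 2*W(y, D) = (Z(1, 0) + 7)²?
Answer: 8319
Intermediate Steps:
Z(z, S) = 25
W(y, D) = -509 (W(y, D) = 3 - (25 + 7)²/2 = 3 - ½*32² = 3 - ½*1024 = 3 - 512 = -509)
W(-1, -77) + 8828 = -509 + 8828 = 8319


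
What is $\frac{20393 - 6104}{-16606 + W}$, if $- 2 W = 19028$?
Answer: $- \frac{14289}{26120} \approx -0.54705$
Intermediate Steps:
$W = -9514$ ($W = \left(- \frac{1}{2}\right) 19028 = -9514$)
$\frac{20393 - 6104}{-16606 + W} = \frac{20393 - 6104}{-16606 - 9514} = \frac{14289}{-26120} = 14289 \left(- \frac{1}{26120}\right) = - \frac{14289}{26120}$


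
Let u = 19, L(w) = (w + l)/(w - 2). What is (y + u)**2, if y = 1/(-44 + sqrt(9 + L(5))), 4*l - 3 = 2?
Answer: 192153354205/533563801 - 1753412*sqrt(399)/533563801 ≈ 360.07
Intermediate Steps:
l = 5/4 (l = 3/4 + (1/4)*2 = 3/4 + 1/2 = 5/4 ≈ 1.2500)
L(w) = (5/4 + w)/(-2 + w) (L(w) = (w + 5/4)/(w - 2) = (5/4 + w)/(-2 + w))
y = 1/(-44 + sqrt(399)/6) (y = 1/(-44 + sqrt(9 + (5/4 + 5)/(-2 + 5))) = 1/(-44 + sqrt(9 + (25/4)/3)) = 1/(-44 + sqrt(9 + (1/3)*(25/4))) = 1/(-44 + sqrt(9 + 25/12)) = 1/(-44 + sqrt(133/12)) = 1/(-44 + sqrt(399)/6) ≈ -0.024588)
(y + u)**2 = ((-528/23099 - 2*sqrt(399)/23099) + 19)**2 = (438353/23099 - 2*sqrt(399)/23099)**2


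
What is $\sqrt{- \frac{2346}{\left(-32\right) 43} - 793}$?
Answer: $\frac{i \sqrt{23409673}}{172} \approx 28.13 i$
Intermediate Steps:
$\sqrt{- \frac{2346}{\left(-32\right) 43} - 793} = \sqrt{- \frac{2346}{-1376} - 793} = \sqrt{\left(-2346\right) \left(- \frac{1}{1376}\right) - 793} = \sqrt{\frac{1173}{688} - 793} = \sqrt{- \frac{544411}{688}} = \frac{i \sqrt{23409673}}{172}$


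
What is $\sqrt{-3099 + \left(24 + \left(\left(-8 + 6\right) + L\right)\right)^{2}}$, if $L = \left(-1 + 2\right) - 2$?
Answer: $i \sqrt{2658} \approx 51.556 i$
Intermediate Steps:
$L = -1$ ($L = 1 - 2 = -1$)
$\sqrt{-3099 + \left(24 + \left(\left(-8 + 6\right) + L\right)\right)^{2}} = \sqrt{-3099 + \left(24 + \left(\left(-8 + 6\right) - 1\right)\right)^{2}} = \sqrt{-3099 + \left(24 - 3\right)^{2}} = \sqrt{-3099 + 21^{2}} = \sqrt{-3099 + 441} = \sqrt{-2658} = i \sqrt{2658}$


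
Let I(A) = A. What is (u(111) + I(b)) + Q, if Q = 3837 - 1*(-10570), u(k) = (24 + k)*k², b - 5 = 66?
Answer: 1677813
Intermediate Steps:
b = 71 (b = 5 + 66 = 71)
u(k) = k²*(24 + k)
Q = 14407 (Q = 3837 + 10570 = 14407)
(u(111) + I(b)) + Q = (111²*(24 + 111) + 71) + 14407 = (12321*135 + 71) + 14407 = (1663335 + 71) + 14407 = 1663406 + 14407 = 1677813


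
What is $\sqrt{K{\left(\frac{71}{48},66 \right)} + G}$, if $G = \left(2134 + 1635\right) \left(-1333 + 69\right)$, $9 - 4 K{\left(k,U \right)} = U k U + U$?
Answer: $\frac{i \sqrt{76250257}}{4} \approx 2183.0 i$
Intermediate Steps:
$K{\left(k,U \right)} = \frac{9}{4} - \frac{U}{4} - \frac{k U^{2}}{4}$ ($K{\left(k,U \right)} = \frac{9}{4} - \frac{U k U + U}{4} = \frac{9}{4} - \frac{k U^{2} + U}{4} = \frac{9}{4} - \frac{U + k U^{2}}{4} = \frac{9}{4} - \left(\frac{U}{4} + \frac{k U^{2}}{4}\right) = \frac{9}{4} - \frac{U}{4} - \frac{k U^{2}}{4}$)
$G = -4764016$ ($G = 3769 \left(-1264\right) = -4764016$)
$\sqrt{K{\left(\frac{71}{48},66 \right)} + G} = \sqrt{\left(\frac{9}{4} - \frac{33}{2} - \frac{\frac{71}{48} \cdot 66^{2}}{4}\right) - 4764016} = \sqrt{\left(\frac{9}{4} - \frac{33}{2} - \frac{1}{4} \cdot 71 \cdot \frac{1}{48} \cdot 4356\right) - 4764016} = \sqrt{\left(\frac{9}{4} - \frac{33}{2} - \frac{71}{192} \cdot 4356\right) - 4764016} = \sqrt{\left(\frac{9}{4} - \frac{33}{2} - \frac{25773}{16}\right) - 4764016} = \sqrt{- \frac{26001}{16} - 4764016} = \sqrt{- \frac{76250257}{16}} = \frac{i \sqrt{76250257}}{4}$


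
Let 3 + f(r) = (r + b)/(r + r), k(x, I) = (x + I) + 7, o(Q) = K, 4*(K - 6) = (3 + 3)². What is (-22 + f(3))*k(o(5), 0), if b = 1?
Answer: -1606/3 ≈ -535.33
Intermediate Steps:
K = 15 (K = 6 + (3 + 3)²/4 = 6 + (¼)*6² = 6 + (¼)*36 = 6 + 9 = 15)
o(Q) = 15
k(x, I) = 7 + I + x (k(x, I) = (I + x) + 7 = 7 + I + x)
f(r) = -3 + (1 + r)/(2*r) (f(r) = -3 + (r + 1)/(r + r) = -3 + (1 + r)/((2*r)) = -3 + (1 + r)*(1/(2*r)) = -3 + (1 + r)/(2*r))
(-22 + f(3))*k(o(5), 0) = (-22 + (½)*(1 - 5*3)/3)*(7 + 0 + 15) = (-22 + (½)*(⅓)*(1 - 15))*22 = (-22 + (½)*(⅓)*(-14))*22 = (-22 - 7/3)*22 = -73/3*22 = -1606/3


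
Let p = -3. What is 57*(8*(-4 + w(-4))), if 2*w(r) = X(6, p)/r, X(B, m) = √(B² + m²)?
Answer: -1824 - 171*√5 ≈ -2206.4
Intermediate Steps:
w(r) = 3*√5/(2*r) (w(r) = (√(6² + (-3)²)/r)/2 = (√(36 + 9)/r)/2 = (√45/r)/2 = ((3*√5)/r)/2 = (3*√5/r)/2 = 3*√5/(2*r))
57*(8*(-4 + w(-4))) = 57*(8*(-4 + (3/2)*√5/(-4))) = 57*(8*(-4 + (3/2)*√5*(-¼))) = 57*(8*(-4 - 3*√5/8)) = 57*(-32 - 3*√5) = -1824 - 171*√5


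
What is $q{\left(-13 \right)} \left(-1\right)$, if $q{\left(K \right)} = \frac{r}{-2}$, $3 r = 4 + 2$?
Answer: $1$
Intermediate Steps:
$r = 2$ ($r = \frac{4 + 2}{3} = \frac{1}{3} \cdot 6 = 2$)
$q{\left(K \right)} = -1$ ($q{\left(K \right)} = \frac{2}{-2} = 2 \left(- \frac{1}{2}\right) = -1$)
$q{\left(-13 \right)} \left(-1\right) = \left(-1\right) \left(-1\right) = 1$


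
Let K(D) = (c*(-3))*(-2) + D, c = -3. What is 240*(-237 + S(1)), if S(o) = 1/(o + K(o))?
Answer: -56895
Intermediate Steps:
K(D) = -18 + D (K(D) = -3*(-3)*(-2) + D = 9*(-2) + D = -18 + D)
S(o) = 1/(-18 + 2*o) (S(o) = 1/(o + (-18 + o)) = 1/(-18 + 2*o))
240*(-237 + S(1)) = 240*(-237 + 1/(2*(-9 + 1))) = 240*(-237 + (1/2)/(-8)) = 240*(-237 + (1/2)*(-1/8)) = 240*(-237 - 1/16) = 240*(-3793/16) = -56895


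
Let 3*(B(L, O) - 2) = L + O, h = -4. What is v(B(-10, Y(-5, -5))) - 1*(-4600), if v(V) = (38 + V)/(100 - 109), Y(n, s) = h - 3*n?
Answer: 124079/27 ≈ 4595.5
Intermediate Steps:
Y(n, s) = -4 - 3*n
B(L, O) = 2 + L/3 + O/3 (B(L, O) = 2 + (L + O)/3 = 2 + (L/3 + O/3) = 2 + L/3 + O/3)
v(V) = -38/9 - V/9 (v(V) = (38 + V)/(-9) = (38 + V)*(-⅑) = -38/9 - V/9)
v(B(-10, Y(-5, -5))) - 1*(-4600) = (-38/9 - (2 + (⅓)*(-10) + (-4 - 3*(-5))/3)/9) - 1*(-4600) = (-38/9 - (2 - 10/3 + (-4 + 15)/3)/9) + 4600 = (-38/9 - (2 - 10/3 + (⅓)*11)/9) + 4600 = (-38/9 - (2 - 10/3 + 11/3)/9) + 4600 = (-38/9 - ⅑*7/3) + 4600 = (-38/9 - 7/27) + 4600 = -121/27 + 4600 = 124079/27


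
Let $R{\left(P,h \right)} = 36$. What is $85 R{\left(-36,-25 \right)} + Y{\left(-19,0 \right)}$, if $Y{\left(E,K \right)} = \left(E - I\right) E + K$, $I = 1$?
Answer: $3440$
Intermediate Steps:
$Y{\left(E,K \right)} = K + E \left(-1 + E\right)$ ($Y{\left(E,K \right)} = \left(E - 1\right) E + K = \left(-1 + E\right) E + K = E \left(-1 + E\right) + K = K + E \left(-1 + E\right)$)
$85 R{\left(-36,-25 \right)} + Y{\left(-19,0 \right)} = 85 \cdot 36 + \left(0 + \left(-19\right)^{2} - -19\right) = 3060 + \left(0 + 361 + 19\right) = 3060 + 380 = 3440$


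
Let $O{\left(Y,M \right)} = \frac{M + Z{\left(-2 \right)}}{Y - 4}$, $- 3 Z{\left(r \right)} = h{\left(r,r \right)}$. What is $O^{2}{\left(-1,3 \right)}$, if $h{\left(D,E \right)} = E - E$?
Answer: $\frac{9}{25} \approx 0.36$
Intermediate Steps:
$h{\left(D,E \right)} = 0$
$Z{\left(r \right)} = 0$ ($Z{\left(r \right)} = \left(- \frac{1}{3}\right) 0 = 0$)
$O{\left(Y,M \right)} = \frac{M}{-4 + Y}$ ($O{\left(Y,M \right)} = \frac{M + 0}{Y - 4} = \frac{M}{-4 + Y}$)
$O^{2}{\left(-1,3 \right)} = \left(\frac{3}{-4 - 1}\right)^{2} = \left(\frac{3}{-5}\right)^{2} = \left(3 \left(- \frac{1}{5}\right)\right)^{2} = \left(- \frac{3}{5}\right)^{2} = \frac{9}{25}$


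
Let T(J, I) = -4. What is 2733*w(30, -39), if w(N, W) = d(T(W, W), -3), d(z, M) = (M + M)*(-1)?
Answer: 16398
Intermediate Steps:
d(z, M) = -2*M (d(z, M) = (2*M)*(-1) = -2*M)
w(N, W) = 6 (w(N, W) = -2*(-3) = 6)
2733*w(30, -39) = 2733*6 = 16398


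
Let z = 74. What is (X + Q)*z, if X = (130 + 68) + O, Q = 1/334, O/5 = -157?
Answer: -7254109/167 ≈ -43438.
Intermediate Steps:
O = -785 (O = 5*(-157) = -785)
Q = 1/334 ≈ 0.0029940
X = -587 (X = (130 + 68) - 785 = 198 - 785 = -587)
(X + Q)*z = (-587 + 1/334)*74 = -196057/334*74 = -7254109/167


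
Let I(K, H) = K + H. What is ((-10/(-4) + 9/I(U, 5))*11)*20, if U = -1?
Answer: 1045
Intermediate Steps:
I(K, H) = H + K
((-10/(-4) + 9/I(U, 5))*11)*20 = ((-10/(-4) + 9/(5 - 1))*11)*20 = ((-10*(-¼) + 9/4)*11)*20 = ((5/2 + 9*(¼))*11)*20 = ((5/2 + 9/4)*11)*20 = ((19/4)*11)*20 = (209/4)*20 = 1045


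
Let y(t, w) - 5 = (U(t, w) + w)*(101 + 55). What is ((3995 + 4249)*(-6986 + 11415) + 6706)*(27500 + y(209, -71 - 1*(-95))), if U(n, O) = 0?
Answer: 1141194168118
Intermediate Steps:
y(t, w) = 5 + 156*w (y(t, w) = 5 + (0 + w)*(101 + 55) = 5 + w*156 = 5 + 156*w)
((3995 + 4249)*(-6986 + 11415) + 6706)*(27500 + y(209, -71 - 1*(-95))) = ((3995 + 4249)*(-6986 + 11415) + 6706)*(27500 + (5 + 156*(-71 - 1*(-95)))) = (8244*4429 + 6706)*(27500 + (5 + 156*(-71 + 95))) = (36512676 + 6706)*(27500 + (5 + 156*24)) = 36519382*(27500 + (5 + 3744)) = 36519382*(27500 + 3749) = 36519382*31249 = 1141194168118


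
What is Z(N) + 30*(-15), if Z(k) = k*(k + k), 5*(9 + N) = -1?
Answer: -7018/25 ≈ -280.72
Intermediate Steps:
N = -46/5 (N = -9 + (⅕)*(-1) = -9 - ⅕ = -46/5 ≈ -9.2000)
Z(k) = 2*k² (Z(k) = k*(2*k) = 2*k²)
Z(N) + 30*(-15) = 2*(-46/5)² + 30*(-15) = 2*(2116/25) - 450 = 4232/25 - 450 = -7018/25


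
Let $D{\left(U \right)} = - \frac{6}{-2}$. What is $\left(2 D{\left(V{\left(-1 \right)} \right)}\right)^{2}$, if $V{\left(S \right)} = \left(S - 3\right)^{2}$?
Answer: $36$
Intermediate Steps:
$V{\left(S \right)} = \left(-3 + S\right)^{2}$
$D{\left(U \right)} = 3$ ($D{\left(U \right)} = \left(-6\right) \left(- \frac{1}{2}\right) = 3$)
$\left(2 D{\left(V{\left(-1 \right)} \right)}\right)^{2} = \left(2 \cdot 3\right)^{2} = 6^{2} = 36$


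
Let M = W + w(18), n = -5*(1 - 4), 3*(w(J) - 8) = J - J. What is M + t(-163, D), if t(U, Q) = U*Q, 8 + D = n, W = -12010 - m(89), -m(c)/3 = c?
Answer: -12876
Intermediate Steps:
w(J) = 8 (w(J) = 8 + (J - J)/3 = 8 + (⅓)*0 = 8 + 0 = 8)
m(c) = -3*c
W = -11743 (W = -12010 - (-3)*89 = -12010 - 1*(-267) = -12010 + 267 = -11743)
n = 15 (n = -5*(-3) = 15)
D = 7 (D = -8 + 15 = 7)
t(U, Q) = Q*U
M = -11735 (M = -11743 + 8 = -11735)
M + t(-163, D) = -11735 + 7*(-163) = -11735 - 1141 = -12876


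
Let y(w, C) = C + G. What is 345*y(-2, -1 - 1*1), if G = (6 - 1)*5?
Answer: 7935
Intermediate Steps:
G = 25 (G = 5*5 = 25)
y(w, C) = 25 + C (y(w, C) = C + 25 = 25 + C)
345*y(-2, -1 - 1*1) = 345*(25 + (-1 - 1*1)) = 345*(25 + (-1 - 1)) = 345*(25 - 2) = 345*23 = 7935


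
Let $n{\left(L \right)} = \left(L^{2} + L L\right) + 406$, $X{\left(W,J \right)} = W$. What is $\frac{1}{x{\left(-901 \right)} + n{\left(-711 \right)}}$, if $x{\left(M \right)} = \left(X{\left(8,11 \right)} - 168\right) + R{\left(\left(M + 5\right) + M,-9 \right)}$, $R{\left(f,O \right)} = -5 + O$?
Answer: $\frac{1}{1011274} \approx 9.8885 \cdot 10^{-7}$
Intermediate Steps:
$n{\left(L \right)} = 406 + 2 L^{2}$ ($n{\left(L \right)} = \left(L^{2} + L^{2}\right) + 406 = 2 L^{2} + 406 = 406 + 2 L^{2}$)
$x{\left(M \right)} = -174$ ($x{\left(M \right)} = \left(8 - 168\right) - 14 = -160 - 14 = -174$)
$\frac{1}{x{\left(-901 \right)} + n{\left(-711 \right)}} = \frac{1}{-174 + \left(406 + 2 \left(-711\right)^{2}\right)} = \frac{1}{-174 + \left(406 + 2 \cdot 505521\right)} = \frac{1}{-174 + \left(406 + 1011042\right)} = \frac{1}{-174 + 1011448} = \frac{1}{1011274}$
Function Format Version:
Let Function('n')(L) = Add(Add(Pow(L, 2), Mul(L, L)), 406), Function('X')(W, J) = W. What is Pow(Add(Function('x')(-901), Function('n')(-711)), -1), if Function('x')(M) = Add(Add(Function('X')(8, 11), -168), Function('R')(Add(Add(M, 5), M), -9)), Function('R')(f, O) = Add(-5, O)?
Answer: Rational(1, 1011274) ≈ 9.8885e-7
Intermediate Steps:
Function('n')(L) = Add(406, Mul(2, Pow(L, 2))) (Function('n')(L) = Add(Add(Pow(L, 2), Pow(L, 2)), 406) = Add(Mul(2, Pow(L, 2)), 406) = Add(406, Mul(2, Pow(L, 2))))
Function('x')(M) = -174 (Function('x')(M) = Add(Add(8, -168), Add(-5, -9)) = Add(-160, -14) = -174)
Pow(Add(Function('x')(-901), Function('n')(-711)), -1) = Pow(Add(-174, Add(406, Mul(2, Pow(-711, 2)))), -1) = Pow(Add(-174, Add(406, Mul(2, 505521))), -1) = Pow(Add(-174, Add(406, 1011042)), -1) = Pow(Add(-174, 1011448), -1) = Pow(1011274, -1) = Rational(1, 1011274)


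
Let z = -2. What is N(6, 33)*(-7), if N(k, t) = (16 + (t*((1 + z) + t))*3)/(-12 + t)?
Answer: -3184/3 ≈ -1061.3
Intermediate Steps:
N(k, t) = (16 + 3*t*(-1 + t))/(-12 + t) (N(k, t) = (16 + (t*((1 - 2) + t))*3)/(-12 + t) = (16 + (t*(-1 + t))*3)/(-12 + t) = (16 + 3*t*(-1 + t))/(-12 + t))
N(6, 33)*(-7) = ((16 - 3*33 + 3*33²)/(-12 + 33))*(-7) = ((16 - 99 + 3*1089)/21)*(-7) = ((16 - 99 + 3267)/21)*(-7) = ((1/21)*3184)*(-7) = (3184/21)*(-7) = -3184/3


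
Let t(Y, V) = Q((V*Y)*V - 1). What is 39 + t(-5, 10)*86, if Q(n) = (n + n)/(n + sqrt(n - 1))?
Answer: 52980789/251503 + 86172*I*sqrt(502)/251503 ≈ 210.66 + 7.6767*I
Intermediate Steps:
Q(n) = 2*n/(n + sqrt(-1 + n)) (Q(n) = (2*n)/(n + sqrt(-1 + n)) = 2*n/(n + sqrt(-1 + n)))
t(Y, V) = 2*(-1 + Y*V**2)/(-1 + sqrt(-2 + Y*V**2) + Y*V**2) (t(Y, V) = 2*((V*Y)*V - 1)/(((V*Y)*V - 1) + sqrt(-1 + ((V*Y)*V - 1))) = 2*(Y*V**2 - 1)/((Y*V**2 - 1) + sqrt(-1 + (Y*V**2 - 1))) = 2*(-1 + Y*V**2)/((-1 + Y*V**2) + sqrt(-1 + (-1 + Y*V**2))) = 2*(-1 + Y*V**2)/((-1 + Y*V**2) + sqrt(-2 + Y*V**2)) = 2*(-1 + Y*V**2)/(-1 + sqrt(-2 + Y*V**2) + Y*V**2))
39 + t(-5, 10)*86 = 39 + (2*(-1 - 5*10**2)/(-1 + sqrt(-2 - 5*10**2) - 5*10**2))*86 = 39 + (2*(-1 - 5*100)/(-1 + sqrt(-2 - 5*100) - 5*100))*86 = 39 + (2*(-1 - 500)/(-1 + sqrt(-2 - 500) - 500))*86 = 39 + (2*(-501)/(-1 + sqrt(-502) - 500))*86 = 39 + (2*(-501)/(-1 + I*sqrt(502) - 500))*86 = 39 + (2*(-501)/(-501 + I*sqrt(502)))*86 = 39 - 1002/(-501 + I*sqrt(502))*86 = 39 - 86172/(-501 + I*sqrt(502))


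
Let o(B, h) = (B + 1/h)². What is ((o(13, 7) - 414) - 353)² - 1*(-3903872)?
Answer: 10221112833/2401 ≈ 4.2570e+6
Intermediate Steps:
((o(13, 7) - 414) - 353)² - 1*(-3903872) = (((1 + 13*7)²/7² - 414) - 353)² - 1*(-3903872) = (((1 + 91)²/49 - 414) - 353)² + 3903872 = (((1/49)*92² - 414) - 353)² + 3903872 = (((1/49)*8464 - 414) - 353)² + 3903872 = ((8464/49 - 414) - 353)² + 3903872 = (-11822/49 - 353)² + 3903872 = (-29119/49)² + 3903872 = 847916161/2401 + 3903872 = 10221112833/2401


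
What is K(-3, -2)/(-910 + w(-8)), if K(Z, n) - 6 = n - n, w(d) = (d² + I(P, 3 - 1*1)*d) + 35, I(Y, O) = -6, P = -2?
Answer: -6/763 ≈ -0.0078637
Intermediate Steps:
w(d) = 35 + d² - 6*d (w(d) = (d² - 6*d) + 35 = 35 + d² - 6*d)
K(Z, n) = 6 (K(Z, n) = 6 + (n - n) = 6 + 0 = 6)
K(-3, -2)/(-910 + w(-8)) = 6/(-910 + (35 + (-8)² - 6*(-8))) = 6/(-910 + (35 + 64 + 48)) = 6/(-910 + 147) = 6/(-763) = 6*(-1/763) = -6/763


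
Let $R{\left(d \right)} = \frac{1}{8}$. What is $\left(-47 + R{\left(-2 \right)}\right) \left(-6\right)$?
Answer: $\frac{1125}{4} \approx 281.25$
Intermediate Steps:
$R{\left(d \right)} = \frac{1}{8}$
$\left(-47 + R{\left(-2 \right)}\right) \left(-6\right) = \left(-47 + \frac{1}{8}\right) \left(-6\right) = \left(- \frac{375}{8}\right) \left(-6\right) = \frac{1125}{4}$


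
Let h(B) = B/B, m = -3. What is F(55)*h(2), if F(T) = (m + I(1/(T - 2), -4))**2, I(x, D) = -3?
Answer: 36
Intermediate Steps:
h(B) = 1
F(T) = 36 (F(T) = (-3 - 3)**2 = (-6)**2 = 36)
F(55)*h(2) = 36*1 = 36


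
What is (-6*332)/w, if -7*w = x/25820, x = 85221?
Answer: 120011360/28407 ≈ 4224.7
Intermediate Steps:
w = -85221/180740 (w = -85221/(7*25820) = -⅐*85221/25820 = -85221/180740 ≈ -0.47151)
(-6*332)/w = (-6*332)/(-85221/180740) = -1992*(-180740/85221) = 120011360/28407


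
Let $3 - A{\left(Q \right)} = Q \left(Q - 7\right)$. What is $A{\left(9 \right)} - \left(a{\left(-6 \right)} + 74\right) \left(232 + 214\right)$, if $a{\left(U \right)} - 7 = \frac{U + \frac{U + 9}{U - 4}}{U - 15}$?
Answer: $- \frac{181374}{5} \approx -36275.0$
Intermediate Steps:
$a{\left(U \right)} = 7 + \frac{U + \frac{9 + U}{-4 + U}}{-15 + U}$ ($a{\left(U \right)} = 7 + \frac{U + \frac{U + 9}{U - 4}}{U - 15} = 7 + \frac{U + \frac{9 + U}{-4 + U}}{-15 + U}$)
$A{\left(Q \right)} = 3 - Q \left(-7 + Q\right)$ ($A{\left(Q \right)} = 3 - Q \left(Q - 7\right) = 3 - Q \left(-7 + Q\right)$)
$A{\left(9 \right)} - \left(a{\left(-6 \right)} + 74\right) \left(232 + 214\right) = \left(3 - 9^{2} + 7 \cdot 9\right) - \left(\frac{429 - -816 + 8 \left(-6\right)^{2}}{60 + \left(-6\right)^{2} - -114} + 74\right) \left(232 + 214\right) = \left(3 - 81 + 63\right) - \left(\frac{429 + 816 + 8 \cdot 36}{60 + 36 + 114} + 74\right) 446 = \left(3 - 81 + 63\right) - \left(\frac{429 + 816 + 288}{210} + 74\right) 446 = -15 - \left(\frac{1}{210} \cdot 1533 + 74\right) 446 = -15 - \left(\frac{73}{10} + 74\right) 446 = -15 - \frac{813}{10} \cdot 446 = -15 - \frac{181299}{5} = - \frac{181374}{5}$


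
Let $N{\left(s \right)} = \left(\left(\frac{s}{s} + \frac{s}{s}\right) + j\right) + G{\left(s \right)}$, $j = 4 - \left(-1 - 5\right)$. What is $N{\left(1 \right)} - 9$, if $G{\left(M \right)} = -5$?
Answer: $-2$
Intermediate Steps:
$j = 10$ ($j = 4 - -6 = 4 + 6 = 10$)
$N{\left(s \right)} = 7$ ($N{\left(s \right)} = \left(\left(\frac{s}{s} + \frac{s}{s}\right) + 10\right) - 5 = \left(\left(1 + 1\right) + 10\right) - 5 = \left(2 + 10\right) - 5 = 12 - 5 = 7$)
$N{\left(1 \right)} - 9 = 7 - 9 = -2$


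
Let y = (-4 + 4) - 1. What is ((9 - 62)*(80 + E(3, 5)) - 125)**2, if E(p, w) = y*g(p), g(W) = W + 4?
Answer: 15952036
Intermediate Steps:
y = -1 (y = 0 - 1 = -1)
g(W) = 4 + W
E(p, w) = -4 - p (E(p, w) = -(4 + p) = -4 - p)
((9 - 62)*(80 + E(3, 5)) - 125)**2 = ((9 - 62)*(80 + (-4 - 1*3)) - 125)**2 = (-53*(80 + (-4 - 3)) - 125)**2 = (-53*(80 - 7) - 125)**2 = (-53*73 - 125)**2 = (-3869 - 125)**2 = (-3994)**2 = 15952036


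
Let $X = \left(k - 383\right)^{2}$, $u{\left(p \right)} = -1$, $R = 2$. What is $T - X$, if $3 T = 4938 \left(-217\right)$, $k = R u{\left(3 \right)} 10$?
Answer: $-519591$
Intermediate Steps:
$k = -20$ ($k = 2 \left(-1\right) 10 = \left(-2\right) 10 = -20$)
$T = -357182$ ($T = \frac{4938 \left(-217\right)}{3} = \frac{1}{3} \left(-1071546\right) = -357182$)
$X = 162409$ ($X = \left(-20 - 383\right)^{2} = \left(-403\right)^{2} = 162409$)
$T - X = -357182 - 162409 = -519591$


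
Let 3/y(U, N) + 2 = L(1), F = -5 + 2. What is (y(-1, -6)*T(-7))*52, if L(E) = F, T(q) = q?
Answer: 1092/5 ≈ 218.40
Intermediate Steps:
F = -3
L(E) = -3
y(U, N) = -⅗ (y(U, N) = 3/(-2 - 3) = 3/(-5) = 3*(-⅕) = -⅗)
(y(-1, -6)*T(-7))*52 = -⅗*(-7)*52 = (21/5)*52 = 1092/5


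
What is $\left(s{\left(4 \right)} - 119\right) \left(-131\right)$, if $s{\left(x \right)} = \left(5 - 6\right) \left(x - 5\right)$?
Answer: $15458$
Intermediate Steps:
$s{\left(x \right)} = 5 - x$ ($s{\left(x \right)} = \left(5 - 6\right) \left(-5 + x\right) = - (-5 + x) = 5 - x$)
$\left(s{\left(4 \right)} - 119\right) \left(-131\right) = \left(\left(5 - 4\right) - 119\right) \left(-131\right) = \left(1 - 119\right) \left(-131\right) = \left(-118\right) \left(-131\right) = 15458$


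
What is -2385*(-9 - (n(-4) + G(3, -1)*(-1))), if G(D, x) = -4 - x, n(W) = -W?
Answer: 38160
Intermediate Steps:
-2385*(-9 - (n(-4) + G(3, -1)*(-1))) = -2385*(-9 - (-1*(-4) + (-4 - 1*(-1))*(-1))) = -2385*(-9 - (4 + (-4 + 1)*(-1))) = -2385*(-9 - (4 - 3*(-1))) = -2385*(-9 - (4 + 3)) = -2385*(-9 - 1*7) = -2385*(-9 - 7) = -2385*(-16) = 38160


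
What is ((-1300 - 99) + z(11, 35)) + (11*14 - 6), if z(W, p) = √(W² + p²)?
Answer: -1251 + √1346 ≈ -1214.3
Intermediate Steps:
((-1300 - 99) + z(11, 35)) + (11*14 - 6) = ((-1300 - 99) + √(11² + 35²)) + (11*14 - 6) = (-1399 + √(121 + 1225)) + (154 - 6) = (-1399 + √1346) + 148 = -1251 + √1346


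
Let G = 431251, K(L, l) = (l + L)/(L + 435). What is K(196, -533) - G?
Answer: -272119718/631 ≈ -4.3125e+5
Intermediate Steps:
K(L, l) = (L + l)/(435 + L)
K(196, -533) - G = (196 - 533)/(435 + 196) - 1*431251 = -337/631 - 431251 = -272119718/631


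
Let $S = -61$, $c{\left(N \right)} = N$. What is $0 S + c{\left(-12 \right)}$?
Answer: $-12$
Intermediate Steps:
$0 S + c{\left(-12 \right)} = 0 \left(-61\right) - 12 = 0 - 12 = -12$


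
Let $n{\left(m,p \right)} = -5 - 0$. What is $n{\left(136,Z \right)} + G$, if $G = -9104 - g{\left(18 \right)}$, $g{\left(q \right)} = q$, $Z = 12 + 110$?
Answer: $-9127$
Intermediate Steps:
$Z = 122$
$n{\left(m,p \right)} = -5$ ($n{\left(m,p \right)} = -5 + 0 = -5$)
$G = -9122$ ($G = -9104 - 18 = -9122$)
$n{\left(136,Z \right)} + G = -5 - 9122 = -9127$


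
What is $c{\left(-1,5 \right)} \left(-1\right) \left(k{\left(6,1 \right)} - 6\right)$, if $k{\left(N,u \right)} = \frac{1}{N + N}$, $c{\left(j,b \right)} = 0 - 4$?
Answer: $- \frac{71}{3} \approx -23.667$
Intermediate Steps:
$c{\left(j,b \right)} = -4$
$k{\left(N,u \right)} = \frac{1}{2 N}$
$c{\left(-1,5 \right)} \left(-1\right) \left(k{\left(6,1 \right)} - 6\right) = \left(-4\right) \left(-1\right) \left(\frac{1}{2 \cdot 6} - 6\right) = 4 \left(\frac{1}{2} \cdot \frac{1}{6} - 6\right) = 4 \left(\frac{1}{12} - 6\right) = 4 \left(- \frac{71}{12}\right) = - \frac{71}{3}$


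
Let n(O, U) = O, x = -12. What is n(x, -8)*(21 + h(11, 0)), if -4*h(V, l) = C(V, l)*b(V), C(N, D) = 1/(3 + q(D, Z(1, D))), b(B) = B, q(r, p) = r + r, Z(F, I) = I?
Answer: -241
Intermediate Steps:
q(r, p) = 2*r
C(N, D) = 1/(3 + 2*D)
h(V, l) = -V/(4*(3 + 2*l))
n(x, -8)*(21 + h(11, 0)) = -12*(21 - 1*11/(12 + 8*0)) = -12*(21 - 1*11/(12 + 0)) = -12*(21 - 1*11/12) = -12*(21 - 1*11*1/12) = -12*(21 - 11/12) = -12*241/12 = -241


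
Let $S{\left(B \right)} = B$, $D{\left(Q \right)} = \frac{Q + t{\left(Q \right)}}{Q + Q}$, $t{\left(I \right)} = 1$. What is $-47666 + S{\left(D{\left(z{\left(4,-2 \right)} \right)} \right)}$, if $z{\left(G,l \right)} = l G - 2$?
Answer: $- \frac{953311}{20} \approx -47666.0$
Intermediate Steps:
$z{\left(G,l \right)} = -2 + G l$ ($z{\left(G,l \right)} = G l - 2 = -2 + G l$)
$D{\left(Q \right)} = \frac{1 + Q}{2 Q}$ ($D{\left(Q \right)} = \frac{Q + 1}{Q + Q} = \frac{1 + Q}{2 Q}$)
$-47666 + S{\left(D{\left(z{\left(4,-2 \right)} \right)} \right)} = -47666 + \frac{1 + \left(-2 + 4 \left(-2\right)\right)}{2 \left(-2 + 4 \left(-2\right)\right)} = -47666 + \frac{1 - 10}{2 \left(-2 - 8\right)} = -47666 + \frac{1 - 10}{2 \left(-10\right)} = -47666 + \frac{1}{2} \left(- \frac{1}{10}\right) \left(-9\right) = -47666 + \frac{9}{20} = - \frac{953311}{20}$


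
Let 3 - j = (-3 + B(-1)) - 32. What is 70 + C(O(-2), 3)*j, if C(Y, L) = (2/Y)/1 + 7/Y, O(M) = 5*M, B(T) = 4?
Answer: 197/5 ≈ 39.400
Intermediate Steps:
C(Y, L) = 9/Y (C(Y, L) = (2/Y)*1 + 7/Y = 2/Y + 7/Y = 9/Y)
j = 34 (j = 3 - ((-3 + 4) - 32) = 3 - (1 - 32) = 3 - 1*(-31) = 3 + 31 = 34)
70 + C(O(-2), 3)*j = 70 + (9/((5*(-2))))*34 = 70 + (9/(-10))*34 = 70 + (9*(-1/10))*34 = 70 - 9/10*34 = 70 - 153/5 = 197/5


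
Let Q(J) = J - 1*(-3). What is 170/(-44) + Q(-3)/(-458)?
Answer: -85/22 ≈ -3.8636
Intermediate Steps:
Q(J) = 3 + J (Q(J) = J + 3 = 3 + J)
170/(-44) + Q(-3)/(-458) = 170/(-44) + (3 - 3)/(-458) = 170*(-1/44) + 0*(-1/458) = -85/22 + 0 = -85/22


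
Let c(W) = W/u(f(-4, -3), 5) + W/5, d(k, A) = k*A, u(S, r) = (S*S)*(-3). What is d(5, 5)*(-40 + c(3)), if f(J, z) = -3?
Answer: -8890/9 ≈ -987.78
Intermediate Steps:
u(S, r) = -3*S² (u(S, r) = S²*(-3) = -3*S²)
d(k, A) = A*k
c(W) = 22*W/135 (c(W) = W/((-3*(-3)²)) + W/5 = W/((-3*9)) + W*(⅕) = W/(-27) + W/5 = W*(-1/27) + W/5 = -W/27 + W/5 = 22*W/135)
d(5, 5)*(-40 + c(3)) = (5*5)*(-40 + (22/135)*3) = 25*(-40 + 22/45) = 25*(-1778/45) = -8890/9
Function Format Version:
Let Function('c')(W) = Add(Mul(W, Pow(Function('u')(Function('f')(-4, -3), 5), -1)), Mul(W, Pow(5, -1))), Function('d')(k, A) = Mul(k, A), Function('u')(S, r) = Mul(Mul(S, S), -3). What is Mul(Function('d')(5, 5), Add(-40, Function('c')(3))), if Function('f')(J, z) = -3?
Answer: Rational(-8890, 9) ≈ -987.78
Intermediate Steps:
Function('u')(S, r) = Mul(-3, Pow(S, 2)) (Function('u')(S, r) = Mul(Pow(S, 2), -3) = Mul(-3, Pow(S, 2)))
Function('d')(k, A) = Mul(A, k)
Function('c')(W) = Mul(Rational(22, 135), W) (Function('c')(W) = Add(Mul(W, Pow(Mul(-3, Pow(-3, 2)), -1)), Mul(W, Pow(5, -1))) = Add(Mul(W, Pow(Mul(-3, 9), -1)), Mul(W, Rational(1, 5))) = Add(Mul(W, Pow(-27, -1)), Mul(Rational(1, 5), W)) = Add(Mul(W, Rational(-1, 27)), Mul(Rational(1, 5), W)) = Add(Mul(Rational(-1, 27), W), Mul(Rational(1, 5), W)) = Mul(Rational(22, 135), W))
Mul(Function('d')(5, 5), Add(-40, Function('c')(3))) = Mul(Mul(5, 5), Add(-40, Mul(Rational(22, 135), 3))) = Mul(25, Add(-40, Rational(22, 45))) = Mul(25, Rational(-1778, 45)) = Rational(-8890, 9)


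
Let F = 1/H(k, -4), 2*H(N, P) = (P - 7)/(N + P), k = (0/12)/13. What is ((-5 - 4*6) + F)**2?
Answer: 96721/121 ≈ 799.35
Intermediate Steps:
k = 0 (k = (0*(1/12))*(1/13) = 0*(1/13) = 0)
H(N, P) = (-7 + P)/(2*(N + P)) (H(N, P) = ((P - 7)/(N + P))/2 = ((-7 + P)/(N + P))/2 = (-7 + P)/(2*(N + P)))
F = 8/11 (F = 1/((-7 - 4)/(2*(0 - 4))) = 1/((1/2)*(-11)/(-4)) = 1/((1/2)*(-1/4)*(-11)) = 1/(11/8) = 8/11 ≈ 0.72727)
((-5 - 4*6) + F)**2 = ((-5 - 4*6) + 8/11)**2 = ((-5 - 24) + 8/11)**2 = (-29 + 8/11)**2 = (-311/11)**2 = 96721/121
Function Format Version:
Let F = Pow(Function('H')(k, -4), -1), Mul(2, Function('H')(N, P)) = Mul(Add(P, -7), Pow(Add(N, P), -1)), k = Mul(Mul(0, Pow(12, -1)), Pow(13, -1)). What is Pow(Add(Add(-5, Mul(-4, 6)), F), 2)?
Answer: Rational(96721, 121) ≈ 799.35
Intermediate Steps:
k = 0 (k = Mul(Mul(0, Rational(1, 12)), Rational(1, 13)) = Mul(0, Rational(1, 13)) = 0)
Function('H')(N, P) = Mul(Rational(1, 2), Pow(Add(N, P), -1), Add(-7, P)) (Function('H')(N, P) = Mul(Rational(1, 2), Mul(Add(P, -7), Pow(Add(N, P), -1))) = Mul(Rational(1, 2), Mul(Add(-7, P), Pow(Add(N, P), -1))) = Mul(Rational(1, 2), Mul(Pow(Add(N, P), -1), Add(-7, P))) = Mul(Rational(1, 2), Pow(Add(N, P), -1), Add(-7, P)))
F = Rational(8, 11) (F = Pow(Mul(Rational(1, 2), Pow(Add(0, -4), -1), Add(-7, -4)), -1) = Pow(Mul(Rational(1, 2), Pow(-4, -1), -11), -1) = Pow(Mul(Rational(1, 2), Rational(-1, 4), -11), -1) = Pow(Rational(11, 8), -1) = Rational(8, 11) ≈ 0.72727)
Pow(Add(Add(-5, Mul(-4, 6)), F), 2) = Pow(Add(Add(-5, Mul(-4, 6)), Rational(8, 11)), 2) = Pow(Add(Add(-5, -24), Rational(8, 11)), 2) = Pow(Add(-29, Rational(8, 11)), 2) = Pow(Rational(-311, 11), 2) = Rational(96721, 121)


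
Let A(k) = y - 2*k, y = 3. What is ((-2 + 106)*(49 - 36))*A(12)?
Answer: -28392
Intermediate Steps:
A(k) = 3 - 2*k
((-2 + 106)*(49 - 36))*A(12) = ((-2 + 106)*(49 - 36))*(3 - 2*12) = (104*13)*(3 - 24) = 1352*(-21) = -28392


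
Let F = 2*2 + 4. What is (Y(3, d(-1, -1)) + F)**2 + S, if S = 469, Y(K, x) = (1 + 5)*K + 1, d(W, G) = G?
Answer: 1198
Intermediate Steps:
Y(K, x) = 1 + 6*K (Y(K, x) = 6*K + 1 = 1 + 6*K)
F = 8 (F = 4 + 4 = 8)
(Y(3, d(-1, -1)) + F)**2 + S = ((1 + 6*3) + 8)**2 + 469 = ((1 + 18) + 8)**2 + 469 = (19 + 8)**2 + 469 = 27**2 + 469 = 729 + 469 = 1198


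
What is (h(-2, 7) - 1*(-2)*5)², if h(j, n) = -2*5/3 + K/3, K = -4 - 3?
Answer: 169/9 ≈ 18.778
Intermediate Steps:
K = -7
h(j, n) = -17/3 (h(j, n) = -2*5/3 - 7/3 = -10*⅓ - 7*⅓ = -10/3 - 7/3 = -17/3)
(h(-2, 7) - 1*(-2)*5)² = (-17/3 - 1*(-2)*5)² = (-17/3 + 2*5)² = (-17/3 + 10)² = (13/3)² = 169/9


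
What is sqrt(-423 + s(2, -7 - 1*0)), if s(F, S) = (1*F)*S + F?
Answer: I*sqrt(435) ≈ 20.857*I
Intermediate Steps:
s(F, S) = F + F*S (s(F, S) = F*S + F = F + F*S)
sqrt(-423 + s(2, -7 - 1*0)) = sqrt(-423 + 2*(1 + (-7 - 1*0))) = sqrt(-423 + 2*(1 + (-7 + 0))) = sqrt(-423 + 2*(1 - 7)) = sqrt(-423 + 2*(-6)) = sqrt(-423 - 12) = sqrt(-435) = I*sqrt(435)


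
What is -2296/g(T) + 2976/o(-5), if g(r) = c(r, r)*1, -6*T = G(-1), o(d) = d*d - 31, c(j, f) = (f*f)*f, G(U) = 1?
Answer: 495440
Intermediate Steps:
c(j, f) = f**3 (c(j, f) = f**2*f = f**3)
o(d) = -31 + d**2 (o(d) = d**2 - 31 = -31 + d**2)
T = -1/6 (T = -1/6*1 = -1/6 ≈ -0.16667)
g(r) = r**3 (g(r) = r**3*1 = r**3)
-2296/g(T) + 2976/o(-5) = -2296/((-1/6)**3) + 2976/(-31 + (-5)**2) = -2296/(-1/216) + 2976/(-31 + 25) = -2296*(-216) + 2976/(-6) = 495936 + 2976*(-1/6) = 495936 - 496 = 495440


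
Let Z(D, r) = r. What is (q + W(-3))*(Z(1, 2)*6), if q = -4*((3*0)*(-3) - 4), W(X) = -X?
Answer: 228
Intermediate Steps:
q = 16 (q = -4*(0*(-3) - 4) = -4*(0 - 4) = -4*(-4) = 16)
(q + W(-3))*(Z(1, 2)*6) = (16 - 1*(-3))*(2*6) = (16 + 3)*12 = 19*12 = 228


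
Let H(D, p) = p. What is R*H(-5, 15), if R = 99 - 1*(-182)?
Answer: 4215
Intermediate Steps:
R = 281 (R = 99 + 182 = 281)
R*H(-5, 15) = 281*15 = 4215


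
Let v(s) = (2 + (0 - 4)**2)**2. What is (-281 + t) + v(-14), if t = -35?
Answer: 8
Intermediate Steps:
v(s) = 324 (v(s) = (2 + (-4)**2)**2 = (2 + 16)**2 = 18**2 = 324)
(-281 + t) + v(-14) = (-281 - 35) + 324 = -316 + 324 = 8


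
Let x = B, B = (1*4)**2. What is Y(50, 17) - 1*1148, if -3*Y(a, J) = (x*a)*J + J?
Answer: -5687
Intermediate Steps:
B = 16 (B = 4**2 = 16)
x = 16
Y(a, J) = -J/3 - 16*J*a/3 (Y(a, J) = -((16*a)*J + J)/3 = -(16*J*a + J)/3 = -(J + 16*J*a)/3 = -J/3 - 16*J*a/3)
Y(50, 17) - 1*1148 = -1/3*17*(1 + 16*50) - 1*1148 = -1/3*17*(1 + 800) - 1148 = -1/3*17*801 - 1148 = -4539 - 1148 = -5687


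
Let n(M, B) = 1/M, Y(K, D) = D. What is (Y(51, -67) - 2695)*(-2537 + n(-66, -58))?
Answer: 231238783/33 ≈ 7.0072e+6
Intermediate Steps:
(Y(51, -67) - 2695)*(-2537 + n(-66, -58)) = (-67 - 2695)*(-2537 + 1/(-66)) = -2762*(-2537 - 1/66) = -2762*(-167443/66) = 231238783/33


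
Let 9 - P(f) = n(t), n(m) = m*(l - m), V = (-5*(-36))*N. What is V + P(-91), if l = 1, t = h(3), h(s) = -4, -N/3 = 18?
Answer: -9691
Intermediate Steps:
N = -54 (N = -3*18 = -54)
t = -4
V = -9720 (V = -5*(-36)*(-54) = 180*(-54) = -9720)
n(m) = m*(1 - m)
P(f) = 29 (P(f) = 9 - (-4)*(1 - 1*(-4)) = 9 - (-4)*(1 + 4) = 9 - (-4)*5 = 9 - 1*(-20) = 9 + 20 = 29)
V + P(-91) = -9720 + 29 = -9691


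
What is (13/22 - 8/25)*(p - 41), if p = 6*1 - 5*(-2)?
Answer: -149/22 ≈ -6.7727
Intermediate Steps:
p = 16 (p = 6 + 10 = 16)
(13/22 - 8/25)*(p - 41) = (13/22 - 8/25)*(16 - 41) = (13*(1/22) - 8*1/25)*(-25) = (13/22 - 8/25)*(-25) = (149/550)*(-25) = -149/22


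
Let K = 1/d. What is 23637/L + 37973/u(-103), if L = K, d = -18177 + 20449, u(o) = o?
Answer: 5531398219/103 ≈ 5.3703e+7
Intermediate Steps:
d = 2272
K = 1/2272 ≈ 0.00044014
L = 1/2272 ≈ 0.00044014
23637/L + 37973/u(-103) = 23637/(1/2272) + 37973/(-103) = 23637*2272 + 37973*(-1/103) = 53703264 - 37973/103 = 5531398219/103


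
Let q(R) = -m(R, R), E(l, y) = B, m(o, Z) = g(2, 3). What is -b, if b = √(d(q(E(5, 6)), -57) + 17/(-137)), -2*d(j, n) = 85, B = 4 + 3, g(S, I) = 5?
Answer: -I*√3200046/274 ≈ -6.5287*I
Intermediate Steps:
m(o, Z) = 5
B = 7
E(l, y) = 7
q(R) = -5 (q(R) = -1*5 = -5)
d(j, n) = -85/2 (d(j, n) = -½*85 = -85/2)
b = I*√3200046/274 (b = √(-85/2 + 17/(-137)) = √(-85/2 - 1/137*17) = √(-85/2 - 17/137) = √(-11679/274) = I*√3200046/274 ≈ 6.5287*I)
-b = -I*√3200046/274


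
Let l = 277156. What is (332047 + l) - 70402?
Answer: 538801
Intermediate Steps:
(332047 + l) - 70402 = (332047 + 277156) - 70402 = 609203 - 70402 = 538801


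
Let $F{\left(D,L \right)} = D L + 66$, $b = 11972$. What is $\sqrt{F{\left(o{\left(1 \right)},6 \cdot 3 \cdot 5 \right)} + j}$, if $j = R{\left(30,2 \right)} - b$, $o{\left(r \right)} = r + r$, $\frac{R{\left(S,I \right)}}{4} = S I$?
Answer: $i \sqrt{11486} \approx 107.17 i$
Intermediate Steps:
$R{\left(S,I \right)} = 4 I S$ ($R{\left(S,I \right)} = 4 S I = 4 I S$)
$o{\left(r \right)} = 2 r$
$F{\left(D,L \right)} = 66 + D L$
$j = -11732$ ($j = 4 \cdot 2 \cdot 30 - 11972 = 240 - 11972 = -11732$)
$\sqrt{F{\left(o{\left(1 \right)},6 \cdot 3 \cdot 5 \right)} + j} = \sqrt{\left(66 + 2 \cdot 1 \cdot 6 \cdot 3 \cdot 5\right) - 11732} = \sqrt{\left(66 + 2 \cdot 18 \cdot 5\right) - 11732} = \sqrt{\left(66 + 2 \cdot 90\right) - 11732} = \sqrt{\left(66 + 180\right) - 11732} = \sqrt{246 - 11732} = \sqrt{-11486} = i \sqrt{11486}$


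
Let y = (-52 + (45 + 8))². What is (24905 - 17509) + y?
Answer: 7397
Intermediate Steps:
y = 1 (y = (-52 + 53)² = 1² = 1)
(24905 - 17509) + y = (24905 - 17509) + 1 = 7396 + 1 = 7397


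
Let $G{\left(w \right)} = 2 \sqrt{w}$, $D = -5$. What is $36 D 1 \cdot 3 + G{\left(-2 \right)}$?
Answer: $-540 + 2 i \sqrt{2} \approx -540.0 + 2.8284 i$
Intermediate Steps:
$36 D 1 \cdot 3 + G{\left(-2 \right)} = 36 \left(-5\right) 1 \cdot 3 + 2 \sqrt{-2} = 36 \left(\left(-5\right) 3\right) + 2 i \sqrt{2} = 36 \left(-15\right) + 2 i \sqrt{2} = -540 + 2 i \sqrt{2}$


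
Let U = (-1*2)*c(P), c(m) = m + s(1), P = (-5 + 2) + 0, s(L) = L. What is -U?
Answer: -4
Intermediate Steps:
P = -3 (P = -3 + 0 = -3)
c(m) = 1 + m (c(m) = m + 1 = 1 + m)
U = 4 (U = (-1*2)*(1 - 3) = -2*(-2) = 4)
-U = -1*4 = -4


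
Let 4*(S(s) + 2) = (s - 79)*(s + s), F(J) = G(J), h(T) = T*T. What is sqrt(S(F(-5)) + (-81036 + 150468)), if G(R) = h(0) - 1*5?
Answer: 2*sqrt(17410) ≈ 263.89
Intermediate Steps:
h(T) = T**2
G(R) = -5 (G(R) = 0**2 - 1*5 = 0 - 5 = -5)
F(J) = -5
S(s) = -2 + s*(-79 + s)/2 (S(s) = -2 + ((s - 79)*(s + s))/4 = -2 + ((-79 + s)*(2*s))/4 = -2 + (2*s*(-79 + s))/4 = -2 + s*(-79 + s)/2)
sqrt(S(F(-5)) + (-81036 + 150468)) = sqrt((-2 + (1/2)*(-5)**2 - 79/2*(-5)) + (-81036 + 150468)) = sqrt((-2 + (1/2)*25 + 395/2) + 69432) = sqrt((-2 + 25/2 + 395/2) + 69432) = sqrt(208 + 69432) = sqrt(69640) = 2*sqrt(17410)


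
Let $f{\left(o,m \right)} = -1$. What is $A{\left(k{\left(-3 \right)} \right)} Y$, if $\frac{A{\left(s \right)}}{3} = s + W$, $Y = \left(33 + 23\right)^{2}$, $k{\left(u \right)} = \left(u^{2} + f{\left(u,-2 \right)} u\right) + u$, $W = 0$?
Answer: $84672$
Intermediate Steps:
$k{\left(u \right)} = u^{2}$ ($k{\left(u \right)} = \left(u^{2} - u\right) + u = u^{2}$)
$Y = 3136$ ($Y = 56^{2} = 3136$)
$A{\left(s \right)} = 3 s$ ($A{\left(s \right)} = 3 \left(s + 0\right) = 3 s$)
$A{\left(k{\left(-3 \right)} \right)} Y = 3 \left(-3\right)^{2} \cdot 3136 = 3 \cdot 9 \cdot 3136 = 27 \cdot 3136 = 84672$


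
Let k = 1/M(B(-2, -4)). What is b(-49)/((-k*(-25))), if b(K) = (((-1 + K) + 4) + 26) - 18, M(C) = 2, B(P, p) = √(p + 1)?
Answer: -76/25 ≈ -3.0400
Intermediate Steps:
B(P, p) = √(1 + p)
k = ½ (k = 1/2 = ½ ≈ 0.50000)
b(K) = 11 + K (b(K) = ((3 + K) + 26) - 18 = (29 + K) - 18 = 11 + K)
b(-49)/((-k*(-25))) = (11 - 49)/((-1*½*(-25))) = -38/((-½*(-25))) = -38/25/2 = -38*2/25 = -76/25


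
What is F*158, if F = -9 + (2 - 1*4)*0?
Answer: -1422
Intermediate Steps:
F = -9 (F = -9 + (2 - 4)*0 = -9 - 2*0 = -9 + 0 = -9)
F*158 = -9*158 = -1422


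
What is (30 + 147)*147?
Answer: 26019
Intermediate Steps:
(30 + 147)*147 = 177*147 = 26019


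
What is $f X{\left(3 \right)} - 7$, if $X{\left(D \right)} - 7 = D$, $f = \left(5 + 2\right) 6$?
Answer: $413$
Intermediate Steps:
$f = 42$ ($f = 7 \cdot 6 = 42$)
$X{\left(D \right)} = 7 + D$
$f X{\left(3 \right)} - 7 = 42 \left(7 + 3\right) - 7 = 42 \cdot 10 - 7 = 420 - 7 = 413$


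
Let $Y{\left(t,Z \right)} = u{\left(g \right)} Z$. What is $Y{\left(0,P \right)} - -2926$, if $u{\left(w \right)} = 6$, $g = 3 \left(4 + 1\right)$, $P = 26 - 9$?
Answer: $3028$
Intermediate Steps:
$P = 17$ ($P = 26 - 9 = 17$)
$g = 15$ ($g = 3 \cdot 5 = 15$)
$Y{\left(t,Z \right)} = 6 Z$
$Y{\left(0,P \right)} - -2926 = 6 \cdot 17 - -2926 = 102 + 2926 = 3028$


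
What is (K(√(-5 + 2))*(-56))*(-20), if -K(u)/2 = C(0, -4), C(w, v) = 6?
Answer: -13440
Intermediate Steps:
K(u) = -12 (K(u) = -2*6 = -12)
(K(√(-5 + 2))*(-56))*(-20) = -12*(-56)*(-20) = 672*(-20) = -13440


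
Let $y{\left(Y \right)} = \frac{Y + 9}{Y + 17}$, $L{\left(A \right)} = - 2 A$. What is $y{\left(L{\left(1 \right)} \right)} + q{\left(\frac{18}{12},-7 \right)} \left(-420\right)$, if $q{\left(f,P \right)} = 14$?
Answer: $- \frac{88193}{15} \approx -5879.5$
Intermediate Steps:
$y{\left(Y \right)} = \frac{9 + Y}{17 + Y}$
$y{\left(L{\left(1 \right)} \right)} + q{\left(\frac{18}{12},-7 \right)} \left(-420\right) = \frac{9 - 2}{17 - 2} + 14 \left(-420\right) = \frac{9 - 2}{17 - 2} - 5880 = \frac{1}{15} \cdot 7 - 5880 = \frac{7}{15} - 5880 = - \frac{88193}{15}$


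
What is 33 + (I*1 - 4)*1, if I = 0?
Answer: 29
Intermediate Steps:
33 + (I*1 - 4)*1 = 33 + (0*1 - 4)*1 = 33 + (0 - 4)*1 = 33 - 4*1 = 33 - 4 = 29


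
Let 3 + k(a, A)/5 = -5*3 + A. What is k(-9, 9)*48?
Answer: -2160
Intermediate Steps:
k(a, A) = -90 + 5*A (k(a, A) = -15 + 5*(-5*3 + A) = -15 + 5*(-15 + A) = -15 + (-75 + 5*A) = -90 + 5*A)
k(-9, 9)*48 = (-90 + 5*9)*48 = (-90 + 45)*48 = -45*48 = -2160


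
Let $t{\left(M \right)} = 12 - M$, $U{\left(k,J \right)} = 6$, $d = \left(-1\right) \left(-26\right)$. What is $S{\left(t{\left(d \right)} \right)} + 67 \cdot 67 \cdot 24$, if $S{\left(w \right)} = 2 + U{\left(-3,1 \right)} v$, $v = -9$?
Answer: $107684$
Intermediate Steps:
$d = 26$
$S{\left(w \right)} = -52$ ($S{\left(w \right)} = 2 + 6 \left(-9\right) = 2 - 54 = -52$)
$S{\left(t{\left(d \right)} \right)} + 67 \cdot 67 \cdot 24 = -52 + 67 \cdot 67 \cdot 24 = -52 + 4489 \cdot 24 = -52 + 107736 = 107684$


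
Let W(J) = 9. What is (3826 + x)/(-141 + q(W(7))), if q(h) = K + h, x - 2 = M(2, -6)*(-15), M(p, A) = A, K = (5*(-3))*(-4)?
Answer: -653/12 ≈ -54.417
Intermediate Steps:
K = 60 (K = -15*(-4) = 60)
x = 92 (x = 2 - 6*(-15) = 2 + 90 = 92)
q(h) = 60 + h
(3826 + x)/(-141 + q(W(7))) = (3826 + 92)/(-141 + (60 + 9)) = 3918/(-141 + 69) = 3918/(-72) = 3918*(-1/72) = -653/12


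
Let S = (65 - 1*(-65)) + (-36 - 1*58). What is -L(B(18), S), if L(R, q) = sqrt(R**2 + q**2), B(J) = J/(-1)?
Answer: -18*sqrt(5) ≈ -40.249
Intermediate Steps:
B(J) = -J (B(J) = J*(-1) = -J)
S = 36 (S = (65 + 65) + (-36 - 58) = 130 - 94 = 36)
-L(B(18), S) = -sqrt((-1*18)**2 + 36**2) = -sqrt((-18)**2 + 1296) = -sqrt(324 + 1296) = -sqrt(1620) = -18*sqrt(5)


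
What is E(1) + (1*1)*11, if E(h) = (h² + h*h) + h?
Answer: 14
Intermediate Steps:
E(h) = h + 2*h² (E(h) = (h² + h²) + h = 2*h² + h = h + 2*h²)
E(1) + (1*1)*11 = 1*(1 + 2*1) + (1*1)*11 = 1*(1 + 2) + 1*11 = 1*3 + 11 = 3 + 11 = 14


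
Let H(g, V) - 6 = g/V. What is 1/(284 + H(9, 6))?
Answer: 2/583 ≈ 0.0034305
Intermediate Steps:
H(g, V) = 6 + g/V
1/(284 + H(9, 6)) = 1/(284 + (6 + 9/6)) = 1/(284 + (6 + 9*(⅙))) = 1/(284 + (6 + 3/2)) = 1/(284 + 15/2) = 1/(583/2) = 2/583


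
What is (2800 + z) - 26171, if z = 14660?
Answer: -8711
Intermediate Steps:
(2800 + z) - 26171 = (2800 + 14660) - 26171 = 17460 - 26171 = -8711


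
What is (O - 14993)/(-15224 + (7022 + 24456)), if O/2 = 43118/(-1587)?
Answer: -23880127/25795098 ≈ -0.92576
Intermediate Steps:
O = -86236/1587 (O = 2*(43118/(-1587)) = 2*(43118*(-1/1587)) = 2*(-43118/1587) = -86236/1587 ≈ -54.339)
(O - 14993)/(-15224 + (7022 + 24456)) = (-86236/1587 - 14993)/(-15224 + (7022 + 24456)) = -23880127/(1587*(-15224 + 31478)) = -23880127/1587/16254 = -23880127/1587*1/16254 = -23880127/25795098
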